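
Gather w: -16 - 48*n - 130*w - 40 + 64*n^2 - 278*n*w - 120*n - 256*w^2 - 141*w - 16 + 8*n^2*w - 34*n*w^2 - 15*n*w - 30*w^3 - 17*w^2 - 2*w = 64*n^2 - 168*n - 30*w^3 + w^2*(-34*n - 273) + w*(8*n^2 - 293*n - 273) - 72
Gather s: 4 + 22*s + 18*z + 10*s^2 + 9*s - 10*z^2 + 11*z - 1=10*s^2 + 31*s - 10*z^2 + 29*z + 3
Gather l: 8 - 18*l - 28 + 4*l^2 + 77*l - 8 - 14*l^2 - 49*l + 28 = -10*l^2 + 10*l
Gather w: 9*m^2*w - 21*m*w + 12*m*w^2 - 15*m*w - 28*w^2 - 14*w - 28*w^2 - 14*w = w^2*(12*m - 56) + w*(9*m^2 - 36*m - 28)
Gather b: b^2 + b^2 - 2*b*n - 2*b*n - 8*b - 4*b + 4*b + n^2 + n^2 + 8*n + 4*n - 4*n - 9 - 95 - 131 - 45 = 2*b^2 + b*(-4*n - 8) + 2*n^2 + 8*n - 280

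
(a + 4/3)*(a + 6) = a^2 + 22*a/3 + 8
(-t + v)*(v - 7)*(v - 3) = -t*v^2 + 10*t*v - 21*t + v^3 - 10*v^2 + 21*v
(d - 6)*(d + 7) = d^2 + d - 42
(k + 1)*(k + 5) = k^2 + 6*k + 5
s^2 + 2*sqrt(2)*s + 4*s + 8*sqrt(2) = (s + 4)*(s + 2*sqrt(2))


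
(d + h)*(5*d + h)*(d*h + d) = 5*d^3*h + 5*d^3 + 6*d^2*h^2 + 6*d^2*h + d*h^3 + d*h^2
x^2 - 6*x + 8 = (x - 4)*(x - 2)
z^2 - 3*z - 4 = (z - 4)*(z + 1)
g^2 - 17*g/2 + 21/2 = (g - 7)*(g - 3/2)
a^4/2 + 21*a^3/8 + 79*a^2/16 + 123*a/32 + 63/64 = (a/2 + 1/4)*(a + 3/2)^2*(a + 7/4)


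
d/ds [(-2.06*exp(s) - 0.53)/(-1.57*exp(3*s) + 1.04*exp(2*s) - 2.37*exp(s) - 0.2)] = (-6.4684*exp(3*s) - 0.3539*exp(2*s) + 1.1024*exp(s) - 0.8441)*exp(s)/(2.4649*exp(6*s) - 3.2656*exp(5*s) + 8.5234*exp(4*s) - 4.3016*exp(3*s) + 5.2009*exp(2*s) + 0.948*exp(s) + 0.04)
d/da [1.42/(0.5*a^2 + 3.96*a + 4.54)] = (-1.42*a - 5.6232)/(0.5*a^2 + 3.96*a + 4.54)^2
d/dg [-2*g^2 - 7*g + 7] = -4*g - 7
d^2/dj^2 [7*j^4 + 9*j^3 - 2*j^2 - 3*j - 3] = 84*j^2 + 54*j - 4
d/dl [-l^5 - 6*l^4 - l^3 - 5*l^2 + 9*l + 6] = -5*l^4 - 24*l^3 - 3*l^2 - 10*l + 9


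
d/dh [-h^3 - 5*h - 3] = -3*h^2 - 5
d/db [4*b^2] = 8*b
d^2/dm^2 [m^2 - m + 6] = 2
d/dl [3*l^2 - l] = 6*l - 1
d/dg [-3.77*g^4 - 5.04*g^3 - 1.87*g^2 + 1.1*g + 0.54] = -15.08*g^3 - 15.12*g^2 - 3.74*g + 1.1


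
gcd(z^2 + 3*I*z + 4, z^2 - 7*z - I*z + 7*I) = z - I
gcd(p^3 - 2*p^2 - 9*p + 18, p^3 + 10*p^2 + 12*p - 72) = p - 2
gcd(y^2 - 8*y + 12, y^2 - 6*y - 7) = 1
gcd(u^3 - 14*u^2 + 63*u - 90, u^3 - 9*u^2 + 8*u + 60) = u^2 - 11*u + 30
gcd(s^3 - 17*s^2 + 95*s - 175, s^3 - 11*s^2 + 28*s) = s - 7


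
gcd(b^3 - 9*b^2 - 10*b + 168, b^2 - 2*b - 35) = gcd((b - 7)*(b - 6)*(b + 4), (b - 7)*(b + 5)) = b - 7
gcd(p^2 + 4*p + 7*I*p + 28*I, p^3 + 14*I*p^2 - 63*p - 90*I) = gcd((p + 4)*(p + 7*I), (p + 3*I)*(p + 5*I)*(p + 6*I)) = 1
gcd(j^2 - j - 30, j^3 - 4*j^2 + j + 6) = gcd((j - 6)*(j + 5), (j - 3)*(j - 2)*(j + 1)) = 1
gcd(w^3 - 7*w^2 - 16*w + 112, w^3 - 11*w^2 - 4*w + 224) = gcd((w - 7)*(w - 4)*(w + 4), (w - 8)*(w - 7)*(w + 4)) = w^2 - 3*w - 28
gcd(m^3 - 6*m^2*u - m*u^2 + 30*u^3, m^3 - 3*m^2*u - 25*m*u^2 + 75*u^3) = m^2 - 8*m*u + 15*u^2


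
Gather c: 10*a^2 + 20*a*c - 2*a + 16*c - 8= 10*a^2 - 2*a + c*(20*a + 16) - 8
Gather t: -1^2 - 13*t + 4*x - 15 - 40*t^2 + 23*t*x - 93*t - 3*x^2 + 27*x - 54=-40*t^2 + t*(23*x - 106) - 3*x^2 + 31*x - 70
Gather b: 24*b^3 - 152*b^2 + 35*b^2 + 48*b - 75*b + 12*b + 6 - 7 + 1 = 24*b^3 - 117*b^2 - 15*b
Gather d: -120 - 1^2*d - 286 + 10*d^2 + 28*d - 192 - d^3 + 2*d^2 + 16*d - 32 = -d^3 + 12*d^2 + 43*d - 630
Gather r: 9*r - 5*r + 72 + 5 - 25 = 4*r + 52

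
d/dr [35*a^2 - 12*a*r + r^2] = -12*a + 2*r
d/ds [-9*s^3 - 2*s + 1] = -27*s^2 - 2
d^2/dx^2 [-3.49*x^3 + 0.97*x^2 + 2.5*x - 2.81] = 1.94 - 20.94*x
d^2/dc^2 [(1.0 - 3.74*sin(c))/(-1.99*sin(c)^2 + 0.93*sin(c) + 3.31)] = (-14.810774*sin(c)^5 + 8.918782*sin(c)^4 - 123.740588*sin(c)^3 + 14.964742*sin(c)^2 + 114.860122*sin(c) - 37.929284)/(7.880599*sin(c)^6 - 11.048679*sin(c)^5 - 34.16034*sin(c)^4 + 35.950545*sin(c)^3 + 56.81946*sin(c)^2 - 30.567519*sin(c) - 36.264691)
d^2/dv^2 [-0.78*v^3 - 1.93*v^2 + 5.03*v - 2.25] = -4.68*v - 3.86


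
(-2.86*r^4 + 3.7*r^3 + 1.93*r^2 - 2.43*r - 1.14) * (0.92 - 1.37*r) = 3.9182*r^5 - 7.7002*r^4 + 0.7599*r^3 + 5.1047*r^2 - 0.6738*r - 1.0488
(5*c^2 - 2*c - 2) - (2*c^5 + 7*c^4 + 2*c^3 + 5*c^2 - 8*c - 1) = -2*c^5 - 7*c^4 - 2*c^3 + 6*c - 1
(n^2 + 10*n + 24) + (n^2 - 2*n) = 2*n^2 + 8*n + 24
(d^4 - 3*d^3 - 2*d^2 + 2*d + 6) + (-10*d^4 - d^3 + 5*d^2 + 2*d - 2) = -9*d^4 - 4*d^3 + 3*d^2 + 4*d + 4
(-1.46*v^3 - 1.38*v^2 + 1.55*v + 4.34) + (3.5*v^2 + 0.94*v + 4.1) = -1.46*v^3 + 2.12*v^2 + 2.49*v + 8.44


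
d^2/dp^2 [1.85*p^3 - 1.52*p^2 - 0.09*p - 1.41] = 11.1*p - 3.04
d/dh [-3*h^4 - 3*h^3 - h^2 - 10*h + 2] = -12*h^3 - 9*h^2 - 2*h - 10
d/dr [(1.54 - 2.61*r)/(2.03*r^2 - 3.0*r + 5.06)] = (5.2983*r^2 - 6.2524*r - 8.5866)/(4.1209*r^4 - 12.18*r^3 + 29.5436*r^2 - 30.36*r + 25.6036)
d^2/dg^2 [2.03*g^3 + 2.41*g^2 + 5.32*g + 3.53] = 12.18*g + 4.82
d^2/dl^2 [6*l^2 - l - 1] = 12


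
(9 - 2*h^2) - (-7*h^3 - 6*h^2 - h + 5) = 7*h^3 + 4*h^2 + h + 4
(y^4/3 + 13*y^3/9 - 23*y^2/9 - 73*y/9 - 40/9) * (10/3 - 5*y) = -5*y^5/3 - 55*y^4/9 + 475*y^3/27 + 865*y^2/27 - 130*y/27 - 400/27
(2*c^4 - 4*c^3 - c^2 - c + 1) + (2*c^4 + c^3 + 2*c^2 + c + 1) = 4*c^4 - 3*c^3 + c^2 + 2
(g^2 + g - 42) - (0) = g^2 + g - 42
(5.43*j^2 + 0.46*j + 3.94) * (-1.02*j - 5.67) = -5.5386*j^3 - 31.2573*j^2 - 6.627*j - 22.3398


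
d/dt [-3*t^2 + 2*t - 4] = 2 - 6*t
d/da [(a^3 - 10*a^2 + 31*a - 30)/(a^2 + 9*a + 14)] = (a^4 + 18*a^3 - 79*a^2 - 220*a + 704)/(a^4 + 18*a^3 + 109*a^2 + 252*a + 196)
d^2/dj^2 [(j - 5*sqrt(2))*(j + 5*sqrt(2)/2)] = 2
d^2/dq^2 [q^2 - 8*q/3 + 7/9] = 2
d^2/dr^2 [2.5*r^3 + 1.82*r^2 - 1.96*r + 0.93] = 15.0*r + 3.64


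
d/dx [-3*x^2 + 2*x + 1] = 2 - 6*x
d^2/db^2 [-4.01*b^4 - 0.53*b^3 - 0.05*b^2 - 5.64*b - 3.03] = -48.12*b^2 - 3.18*b - 0.1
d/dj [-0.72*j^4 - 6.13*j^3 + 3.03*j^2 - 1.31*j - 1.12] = -2.88*j^3 - 18.39*j^2 + 6.06*j - 1.31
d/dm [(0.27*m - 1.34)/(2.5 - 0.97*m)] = (1.562 - 0.606056*m)/(0.97*m - 2.5)^3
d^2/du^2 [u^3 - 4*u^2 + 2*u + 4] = 6*u - 8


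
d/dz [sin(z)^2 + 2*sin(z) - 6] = 2*(sin(z) + 1)*cos(z)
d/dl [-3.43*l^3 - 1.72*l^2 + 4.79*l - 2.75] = -10.29*l^2 - 3.44*l + 4.79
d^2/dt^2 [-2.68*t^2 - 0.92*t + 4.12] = -5.36000000000000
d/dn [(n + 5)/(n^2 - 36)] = (n^2 - 2*n*(n + 5) - 36)/(n^2 - 36)^2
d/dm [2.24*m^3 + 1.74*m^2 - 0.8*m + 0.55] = 6.72*m^2 + 3.48*m - 0.8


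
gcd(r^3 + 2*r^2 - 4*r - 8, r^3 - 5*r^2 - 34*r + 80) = r - 2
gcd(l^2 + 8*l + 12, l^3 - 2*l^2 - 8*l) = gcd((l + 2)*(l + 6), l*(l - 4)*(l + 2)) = l + 2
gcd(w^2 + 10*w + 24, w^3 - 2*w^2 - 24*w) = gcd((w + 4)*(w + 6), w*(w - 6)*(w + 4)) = w + 4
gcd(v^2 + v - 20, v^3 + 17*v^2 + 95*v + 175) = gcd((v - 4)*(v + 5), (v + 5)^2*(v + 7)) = v + 5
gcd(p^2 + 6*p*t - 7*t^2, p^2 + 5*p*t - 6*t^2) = p - t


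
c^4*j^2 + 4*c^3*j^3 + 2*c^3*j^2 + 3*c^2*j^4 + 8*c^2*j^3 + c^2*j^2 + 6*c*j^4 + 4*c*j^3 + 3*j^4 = (c + j)*(c + 3*j)*(c*j + j)^2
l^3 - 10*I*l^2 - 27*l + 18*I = (l - 6*I)*(l - 3*I)*(l - I)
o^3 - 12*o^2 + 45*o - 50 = (o - 5)^2*(o - 2)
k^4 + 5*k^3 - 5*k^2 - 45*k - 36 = (k - 3)*(k + 1)*(k + 3)*(k + 4)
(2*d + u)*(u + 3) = 2*d*u + 6*d + u^2 + 3*u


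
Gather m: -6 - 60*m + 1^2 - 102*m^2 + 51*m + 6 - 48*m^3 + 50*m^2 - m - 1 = -48*m^3 - 52*m^2 - 10*m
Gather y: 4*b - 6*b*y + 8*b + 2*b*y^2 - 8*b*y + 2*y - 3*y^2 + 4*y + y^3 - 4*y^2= 12*b + y^3 + y^2*(2*b - 7) + y*(6 - 14*b)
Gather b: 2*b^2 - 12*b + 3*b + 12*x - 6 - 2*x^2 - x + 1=2*b^2 - 9*b - 2*x^2 + 11*x - 5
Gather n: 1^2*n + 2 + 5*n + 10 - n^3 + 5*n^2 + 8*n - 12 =-n^3 + 5*n^2 + 14*n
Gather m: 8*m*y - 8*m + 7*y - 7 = m*(8*y - 8) + 7*y - 7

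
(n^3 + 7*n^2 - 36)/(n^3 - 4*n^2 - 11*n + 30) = (n + 6)/(n - 5)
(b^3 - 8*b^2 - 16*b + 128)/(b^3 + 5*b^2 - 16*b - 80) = (b - 8)/(b + 5)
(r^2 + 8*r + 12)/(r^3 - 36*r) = (r + 2)/(r*(r - 6))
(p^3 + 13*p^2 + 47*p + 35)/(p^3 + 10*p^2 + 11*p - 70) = (p + 1)/(p - 2)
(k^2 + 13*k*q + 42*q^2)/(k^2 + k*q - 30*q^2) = (-k - 7*q)/(-k + 5*q)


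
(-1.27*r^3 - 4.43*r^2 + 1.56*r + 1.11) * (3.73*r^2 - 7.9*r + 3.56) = -4.7371*r^5 - 6.4909*r^4 + 36.2946*r^3 - 23.9545*r^2 - 3.2154*r + 3.9516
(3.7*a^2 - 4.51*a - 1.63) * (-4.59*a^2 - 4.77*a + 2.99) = -16.983*a^4 + 3.0519*a^3 + 40.0574*a^2 - 5.7098*a - 4.8737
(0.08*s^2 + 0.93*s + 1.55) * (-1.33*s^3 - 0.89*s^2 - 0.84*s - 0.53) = -0.1064*s^5 - 1.3081*s^4 - 2.9564*s^3 - 2.2031*s^2 - 1.7949*s - 0.8215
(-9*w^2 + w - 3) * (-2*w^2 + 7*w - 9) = 18*w^4 - 65*w^3 + 94*w^2 - 30*w + 27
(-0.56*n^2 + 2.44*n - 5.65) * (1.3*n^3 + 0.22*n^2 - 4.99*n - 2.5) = -0.728*n^5 + 3.0488*n^4 - 4.0138*n^3 - 12.0186*n^2 + 22.0935*n + 14.125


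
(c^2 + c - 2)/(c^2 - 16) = (c^2 + c - 2)/(c^2 - 16)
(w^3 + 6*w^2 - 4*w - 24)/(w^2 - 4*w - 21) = (-w^3 - 6*w^2 + 4*w + 24)/(-w^2 + 4*w + 21)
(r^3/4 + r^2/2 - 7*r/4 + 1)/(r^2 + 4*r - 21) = (r^3 + 2*r^2 - 7*r + 4)/(4*(r^2 + 4*r - 21))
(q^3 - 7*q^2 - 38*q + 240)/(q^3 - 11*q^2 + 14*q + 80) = (q + 6)/(q + 2)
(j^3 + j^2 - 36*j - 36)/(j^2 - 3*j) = (j^3 + j^2 - 36*j - 36)/(j*(j - 3))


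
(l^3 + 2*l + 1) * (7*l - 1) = 7*l^4 - l^3 + 14*l^2 + 5*l - 1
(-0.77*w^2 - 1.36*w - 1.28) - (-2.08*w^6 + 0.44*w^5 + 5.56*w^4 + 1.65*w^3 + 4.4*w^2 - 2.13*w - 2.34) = 2.08*w^6 - 0.44*w^5 - 5.56*w^4 - 1.65*w^3 - 5.17*w^2 + 0.77*w + 1.06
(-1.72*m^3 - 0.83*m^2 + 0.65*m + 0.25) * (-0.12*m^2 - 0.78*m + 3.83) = 0.2064*m^5 + 1.4412*m^4 - 6.0182*m^3 - 3.7159*m^2 + 2.2945*m + 0.9575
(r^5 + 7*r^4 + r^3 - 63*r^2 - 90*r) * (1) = r^5 + 7*r^4 + r^3 - 63*r^2 - 90*r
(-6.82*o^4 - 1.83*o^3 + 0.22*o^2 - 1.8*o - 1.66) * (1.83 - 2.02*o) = 13.7764*o^5 - 8.784*o^4 - 3.7933*o^3 + 4.0386*o^2 + 0.0591999999999997*o - 3.0378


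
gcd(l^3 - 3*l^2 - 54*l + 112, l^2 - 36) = 1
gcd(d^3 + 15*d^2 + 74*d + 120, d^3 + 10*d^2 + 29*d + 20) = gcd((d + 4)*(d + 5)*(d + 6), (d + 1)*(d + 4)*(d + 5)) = d^2 + 9*d + 20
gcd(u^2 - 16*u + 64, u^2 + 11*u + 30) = 1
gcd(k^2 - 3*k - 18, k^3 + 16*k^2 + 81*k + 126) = k + 3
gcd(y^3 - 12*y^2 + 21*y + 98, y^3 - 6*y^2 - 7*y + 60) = 1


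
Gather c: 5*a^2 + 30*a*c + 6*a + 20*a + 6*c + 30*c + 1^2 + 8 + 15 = 5*a^2 + 26*a + c*(30*a + 36) + 24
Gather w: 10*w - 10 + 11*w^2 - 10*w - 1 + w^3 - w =w^3 + 11*w^2 - w - 11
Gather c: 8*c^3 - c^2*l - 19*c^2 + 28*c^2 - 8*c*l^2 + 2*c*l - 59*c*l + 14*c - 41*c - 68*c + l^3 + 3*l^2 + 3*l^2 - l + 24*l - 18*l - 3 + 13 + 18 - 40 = 8*c^3 + c^2*(9 - l) + c*(-8*l^2 - 57*l - 95) + l^3 + 6*l^2 + 5*l - 12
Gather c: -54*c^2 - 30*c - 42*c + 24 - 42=-54*c^2 - 72*c - 18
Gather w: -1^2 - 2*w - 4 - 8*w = -10*w - 5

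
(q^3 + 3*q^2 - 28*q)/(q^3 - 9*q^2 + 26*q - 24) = q*(q + 7)/(q^2 - 5*q + 6)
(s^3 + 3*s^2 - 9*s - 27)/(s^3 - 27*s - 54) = (s - 3)/(s - 6)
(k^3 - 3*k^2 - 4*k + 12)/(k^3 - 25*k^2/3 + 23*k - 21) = 3*(k^2 - 4)/(3*k^2 - 16*k + 21)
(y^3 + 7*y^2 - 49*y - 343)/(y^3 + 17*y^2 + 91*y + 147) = (y - 7)/(y + 3)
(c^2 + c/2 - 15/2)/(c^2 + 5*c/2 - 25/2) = (c + 3)/(c + 5)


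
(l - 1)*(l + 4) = l^2 + 3*l - 4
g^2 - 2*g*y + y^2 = (-g + y)^2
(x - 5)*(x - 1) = x^2 - 6*x + 5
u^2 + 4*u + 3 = (u + 1)*(u + 3)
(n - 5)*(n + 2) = n^2 - 3*n - 10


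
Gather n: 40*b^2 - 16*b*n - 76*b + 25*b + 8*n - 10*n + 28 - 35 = 40*b^2 - 51*b + n*(-16*b - 2) - 7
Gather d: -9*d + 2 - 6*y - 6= -9*d - 6*y - 4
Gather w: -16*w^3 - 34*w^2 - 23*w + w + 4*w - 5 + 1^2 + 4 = -16*w^3 - 34*w^2 - 18*w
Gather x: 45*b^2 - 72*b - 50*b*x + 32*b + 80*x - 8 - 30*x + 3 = 45*b^2 - 40*b + x*(50 - 50*b) - 5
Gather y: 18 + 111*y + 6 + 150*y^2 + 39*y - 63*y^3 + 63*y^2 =-63*y^3 + 213*y^2 + 150*y + 24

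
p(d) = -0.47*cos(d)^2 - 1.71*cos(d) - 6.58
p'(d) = 0.94*sin(d)*cos(d) + 1.71*sin(d)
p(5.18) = -7.45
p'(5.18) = -1.90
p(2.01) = -5.94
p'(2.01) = 1.19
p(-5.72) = -8.36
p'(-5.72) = 1.34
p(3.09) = -5.34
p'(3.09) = 0.04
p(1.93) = -6.04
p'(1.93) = 1.29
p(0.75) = -8.08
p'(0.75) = 1.63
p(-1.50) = -6.70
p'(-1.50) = -1.77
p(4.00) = -5.66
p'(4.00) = -0.83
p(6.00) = -8.66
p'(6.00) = -0.73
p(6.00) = -8.66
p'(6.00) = -0.73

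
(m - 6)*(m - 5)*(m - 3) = m^3 - 14*m^2 + 63*m - 90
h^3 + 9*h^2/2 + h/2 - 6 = (h - 1)*(h + 3/2)*(h + 4)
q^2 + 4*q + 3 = (q + 1)*(q + 3)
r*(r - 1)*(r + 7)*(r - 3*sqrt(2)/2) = r^4 - 3*sqrt(2)*r^3/2 + 6*r^3 - 9*sqrt(2)*r^2 - 7*r^2 + 21*sqrt(2)*r/2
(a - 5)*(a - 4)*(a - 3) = a^3 - 12*a^2 + 47*a - 60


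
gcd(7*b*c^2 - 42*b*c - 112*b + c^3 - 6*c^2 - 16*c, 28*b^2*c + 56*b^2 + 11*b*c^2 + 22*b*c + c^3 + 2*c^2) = 7*b*c + 14*b + c^2 + 2*c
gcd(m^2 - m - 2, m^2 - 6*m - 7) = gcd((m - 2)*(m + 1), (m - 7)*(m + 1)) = m + 1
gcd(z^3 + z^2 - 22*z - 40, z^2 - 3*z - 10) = z^2 - 3*z - 10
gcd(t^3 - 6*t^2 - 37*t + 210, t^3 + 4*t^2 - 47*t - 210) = t^2 - t - 42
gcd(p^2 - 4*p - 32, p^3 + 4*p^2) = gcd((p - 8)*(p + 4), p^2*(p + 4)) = p + 4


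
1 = 1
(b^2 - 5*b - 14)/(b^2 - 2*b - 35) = (b + 2)/(b + 5)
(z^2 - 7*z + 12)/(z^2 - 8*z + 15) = (z - 4)/(z - 5)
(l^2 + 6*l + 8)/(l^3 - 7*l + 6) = (l^2 + 6*l + 8)/(l^3 - 7*l + 6)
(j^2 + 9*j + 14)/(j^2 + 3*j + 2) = (j + 7)/(j + 1)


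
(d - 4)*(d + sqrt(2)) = d^2 - 4*d + sqrt(2)*d - 4*sqrt(2)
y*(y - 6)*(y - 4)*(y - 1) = y^4 - 11*y^3 + 34*y^2 - 24*y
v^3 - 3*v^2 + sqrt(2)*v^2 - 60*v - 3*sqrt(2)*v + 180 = (v - 3)*(v - 5*sqrt(2))*(v + 6*sqrt(2))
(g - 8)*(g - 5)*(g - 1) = g^3 - 14*g^2 + 53*g - 40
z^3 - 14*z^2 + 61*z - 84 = (z - 7)*(z - 4)*(z - 3)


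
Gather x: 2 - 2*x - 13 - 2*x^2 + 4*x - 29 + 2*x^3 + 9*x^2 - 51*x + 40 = 2*x^3 + 7*x^2 - 49*x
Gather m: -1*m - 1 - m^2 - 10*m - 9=-m^2 - 11*m - 10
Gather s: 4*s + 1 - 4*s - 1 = 0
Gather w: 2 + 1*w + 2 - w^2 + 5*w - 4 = -w^2 + 6*w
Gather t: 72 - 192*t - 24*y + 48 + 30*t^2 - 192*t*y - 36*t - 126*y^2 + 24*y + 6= 30*t^2 + t*(-192*y - 228) - 126*y^2 + 126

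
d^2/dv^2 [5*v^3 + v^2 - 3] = 30*v + 2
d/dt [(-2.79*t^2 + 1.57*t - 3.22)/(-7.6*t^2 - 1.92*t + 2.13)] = (17.2888*t^2 - 60.8294*t - 2.8383)/(57.76*t^4 + 29.184*t^3 - 28.6896*t^2 - 8.1792*t + 4.5369)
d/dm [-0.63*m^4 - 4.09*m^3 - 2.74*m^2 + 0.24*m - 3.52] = -2.52*m^3 - 12.27*m^2 - 5.48*m + 0.24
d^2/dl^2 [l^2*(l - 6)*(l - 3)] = 12*l^2 - 54*l + 36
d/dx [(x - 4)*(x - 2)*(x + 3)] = 3*x^2 - 6*x - 10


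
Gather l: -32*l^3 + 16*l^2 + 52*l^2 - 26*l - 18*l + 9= -32*l^3 + 68*l^2 - 44*l + 9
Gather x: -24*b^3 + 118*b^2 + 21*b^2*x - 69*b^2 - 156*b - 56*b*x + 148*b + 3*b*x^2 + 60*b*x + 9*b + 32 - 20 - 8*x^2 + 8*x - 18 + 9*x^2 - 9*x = -24*b^3 + 49*b^2 + b + x^2*(3*b + 1) + x*(21*b^2 + 4*b - 1) - 6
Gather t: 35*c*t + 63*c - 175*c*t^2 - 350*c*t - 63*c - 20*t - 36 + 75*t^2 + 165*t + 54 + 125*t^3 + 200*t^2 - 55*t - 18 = 125*t^3 + t^2*(275 - 175*c) + t*(90 - 315*c)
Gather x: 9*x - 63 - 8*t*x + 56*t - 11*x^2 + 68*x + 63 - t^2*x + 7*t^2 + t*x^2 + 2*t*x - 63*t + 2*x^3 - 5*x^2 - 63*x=7*t^2 - 7*t + 2*x^3 + x^2*(t - 16) + x*(-t^2 - 6*t + 14)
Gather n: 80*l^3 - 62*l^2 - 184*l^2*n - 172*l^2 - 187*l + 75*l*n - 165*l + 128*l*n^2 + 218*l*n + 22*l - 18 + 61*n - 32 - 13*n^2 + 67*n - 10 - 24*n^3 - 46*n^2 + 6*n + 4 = 80*l^3 - 234*l^2 - 330*l - 24*n^3 + n^2*(128*l - 59) + n*(-184*l^2 + 293*l + 134) - 56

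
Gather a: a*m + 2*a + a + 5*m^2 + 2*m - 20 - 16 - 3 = a*(m + 3) + 5*m^2 + 2*m - 39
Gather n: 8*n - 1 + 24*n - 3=32*n - 4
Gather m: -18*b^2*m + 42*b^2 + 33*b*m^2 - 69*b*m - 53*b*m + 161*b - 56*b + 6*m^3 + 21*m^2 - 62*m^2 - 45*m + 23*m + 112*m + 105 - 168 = 42*b^2 + 105*b + 6*m^3 + m^2*(33*b - 41) + m*(-18*b^2 - 122*b + 90) - 63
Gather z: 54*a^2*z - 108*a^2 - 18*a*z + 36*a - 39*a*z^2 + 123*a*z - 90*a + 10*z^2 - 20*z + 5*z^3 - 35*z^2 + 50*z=-108*a^2 - 54*a + 5*z^3 + z^2*(-39*a - 25) + z*(54*a^2 + 105*a + 30)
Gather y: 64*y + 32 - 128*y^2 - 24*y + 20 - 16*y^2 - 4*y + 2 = -144*y^2 + 36*y + 54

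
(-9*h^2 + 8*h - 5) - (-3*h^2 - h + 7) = -6*h^2 + 9*h - 12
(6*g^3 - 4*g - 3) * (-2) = -12*g^3 + 8*g + 6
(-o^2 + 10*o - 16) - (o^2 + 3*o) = -2*o^2 + 7*o - 16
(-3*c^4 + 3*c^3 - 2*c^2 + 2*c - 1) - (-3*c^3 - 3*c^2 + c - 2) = -3*c^4 + 6*c^3 + c^2 + c + 1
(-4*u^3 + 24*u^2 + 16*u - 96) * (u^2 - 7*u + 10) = -4*u^5 + 52*u^4 - 192*u^3 + 32*u^2 + 832*u - 960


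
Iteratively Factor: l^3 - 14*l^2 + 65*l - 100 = (l - 5)*(l^2 - 9*l + 20) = (l - 5)*(l - 4)*(l - 5)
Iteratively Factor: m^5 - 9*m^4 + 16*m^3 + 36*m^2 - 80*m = (m)*(m^4 - 9*m^3 + 16*m^2 + 36*m - 80) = m*(m - 4)*(m^3 - 5*m^2 - 4*m + 20) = m*(m - 5)*(m - 4)*(m^2 - 4) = m*(m - 5)*(m - 4)*(m + 2)*(m - 2)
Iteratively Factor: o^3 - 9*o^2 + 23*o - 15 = (o - 5)*(o^2 - 4*o + 3) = (o - 5)*(o - 1)*(o - 3)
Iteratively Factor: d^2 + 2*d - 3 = (d + 3)*(d - 1)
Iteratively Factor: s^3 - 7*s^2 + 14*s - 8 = (s - 1)*(s^2 - 6*s + 8) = (s - 4)*(s - 1)*(s - 2)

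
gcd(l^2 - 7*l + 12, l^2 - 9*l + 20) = l - 4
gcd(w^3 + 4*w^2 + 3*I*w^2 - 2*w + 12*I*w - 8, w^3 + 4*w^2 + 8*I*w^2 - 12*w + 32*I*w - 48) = w^2 + w*(4 + 2*I) + 8*I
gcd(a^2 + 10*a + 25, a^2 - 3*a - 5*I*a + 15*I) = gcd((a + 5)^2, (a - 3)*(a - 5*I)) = 1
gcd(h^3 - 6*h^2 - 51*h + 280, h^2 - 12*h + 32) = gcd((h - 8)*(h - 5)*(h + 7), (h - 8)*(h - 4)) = h - 8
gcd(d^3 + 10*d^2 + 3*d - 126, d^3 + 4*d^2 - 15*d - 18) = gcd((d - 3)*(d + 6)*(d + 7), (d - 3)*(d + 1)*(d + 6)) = d^2 + 3*d - 18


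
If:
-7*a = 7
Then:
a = -1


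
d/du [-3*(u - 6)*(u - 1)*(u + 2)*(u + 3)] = -12*u^3 + 18*u^2 + 138*u + 36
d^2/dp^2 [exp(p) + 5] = exp(p)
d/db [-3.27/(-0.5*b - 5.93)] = -1.635/(0.5*b + 5.93)^2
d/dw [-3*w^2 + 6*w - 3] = 6 - 6*w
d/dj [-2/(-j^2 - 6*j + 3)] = 4*(-j - 3)/(j^2 + 6*j - 3)^2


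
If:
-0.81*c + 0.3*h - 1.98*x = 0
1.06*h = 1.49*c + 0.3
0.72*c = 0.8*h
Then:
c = -0.56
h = -0.50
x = 0.15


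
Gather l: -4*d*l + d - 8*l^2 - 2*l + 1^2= d - 8*l^2 + l*(-4*d - 2) + 1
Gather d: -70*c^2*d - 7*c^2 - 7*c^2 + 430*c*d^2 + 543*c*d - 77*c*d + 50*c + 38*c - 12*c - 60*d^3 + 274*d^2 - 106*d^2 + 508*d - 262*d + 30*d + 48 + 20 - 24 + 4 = -14*c^2 + 76*c - 60*d^3 + d^2*(430*c + 168) + d*(-70*c^2 + 466*c + 276) + 48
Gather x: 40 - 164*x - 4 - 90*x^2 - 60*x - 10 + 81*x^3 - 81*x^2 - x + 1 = 81*x^3 - 171*x^2 - 225*x + 27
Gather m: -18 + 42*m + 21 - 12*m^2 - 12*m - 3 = -12*m^2 + 30*m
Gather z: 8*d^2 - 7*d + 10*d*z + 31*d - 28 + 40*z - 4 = 8*d^2 + 24*d + z*(10*d + 40) - 32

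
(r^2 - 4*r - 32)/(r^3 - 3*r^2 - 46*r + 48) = (r + 4)/(r^2 + 5*r - 6)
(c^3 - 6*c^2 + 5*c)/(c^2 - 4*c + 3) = c*(c - 5)/(c - 3)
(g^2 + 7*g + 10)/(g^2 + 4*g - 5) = (g + 2)/(g - 1)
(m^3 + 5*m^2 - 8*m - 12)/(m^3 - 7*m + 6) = (m^2 + 7*m + 6)/(m^2 + 2*m - 3)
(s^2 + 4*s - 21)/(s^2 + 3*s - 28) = (s - 3)/(s - 4)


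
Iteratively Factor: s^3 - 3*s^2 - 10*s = (s - 5)*(s^2 + 2*s) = s*(s - 5)*(s + 2)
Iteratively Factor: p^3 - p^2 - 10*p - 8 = (p + 2)*(p^2 - 3*p - 4) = (p - 4)*(p + 2)*(p + 1)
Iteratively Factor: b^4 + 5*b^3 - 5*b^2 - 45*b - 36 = (b + 4)*(b^3 + b^2 - 9*b - 9) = (b + 1)*(b + 4)*(b^2 - 9) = (b - 3)*(b + 1)*(b + 4)*(b + 3)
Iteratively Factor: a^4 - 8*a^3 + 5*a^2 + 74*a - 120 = (a + 3)*(a^3 - 11*a^2 + 38*a - 40) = (a - 4)*(a + 3)*(a^2 - 7*a + 10) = (a - 4)*(a - 2)*(a + 3)*(a - 5)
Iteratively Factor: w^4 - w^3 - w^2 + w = (w + 1)*(w^3 - 2*w^2 + w) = (w - 1)*(w + 1)*(w^2 - w) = w*(w - 1)*(w + 1)*(w - 1)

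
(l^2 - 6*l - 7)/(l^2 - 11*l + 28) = (l + 1)/(l - 4)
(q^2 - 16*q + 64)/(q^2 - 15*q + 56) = (q - 8)/(q - 7)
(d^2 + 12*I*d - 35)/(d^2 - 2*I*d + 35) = (d + 7*I)/(d - 7*I)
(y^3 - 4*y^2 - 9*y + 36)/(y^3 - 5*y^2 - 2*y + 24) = (y + 3)/(y + 2)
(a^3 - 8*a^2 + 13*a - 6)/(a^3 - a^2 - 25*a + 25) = (a^2 - 7*a + 6)/(a^2 - 25)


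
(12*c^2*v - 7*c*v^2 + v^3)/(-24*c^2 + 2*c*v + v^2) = v*(-3*c + v)/(6*c + v)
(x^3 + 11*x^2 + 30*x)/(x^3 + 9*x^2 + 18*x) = (x + 5)/(x + 3)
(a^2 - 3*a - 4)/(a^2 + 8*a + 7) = (a - 4)/(a + 7)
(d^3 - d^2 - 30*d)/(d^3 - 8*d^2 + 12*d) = (d + 5)/(d - 2)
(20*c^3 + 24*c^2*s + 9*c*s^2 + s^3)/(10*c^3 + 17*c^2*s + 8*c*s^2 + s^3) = (2*c + s)/(c + s)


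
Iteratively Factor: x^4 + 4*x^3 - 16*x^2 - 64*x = (x)*(x^3 + 4*x^2 - 16*x - 64) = x*(x - 4)*(x^2 + 8*x + 16) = x*(x - 4)*(x + 4)*(x + 4)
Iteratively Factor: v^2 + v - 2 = (v + 2)*(v - 1)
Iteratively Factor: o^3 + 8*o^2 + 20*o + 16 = (o + 2)*(o^2 + 6*o + 8) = (o + 2)*(o + 4)*(o + 2)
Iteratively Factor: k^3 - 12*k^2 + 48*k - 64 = (k - 4)*(k^2 - 8*k + 16) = (k - 4)^2*(k - 4)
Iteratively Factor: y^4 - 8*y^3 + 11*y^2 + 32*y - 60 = (y - 2)*(y^3 - 6*y^2 - y + 30) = (y - 5)*(y - 2)*(y^2 - y - 6) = (y - 5)*(y - 3)*(y - 2)*(y + 2)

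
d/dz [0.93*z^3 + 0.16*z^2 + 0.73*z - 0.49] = 2.79*z^2 + 0.32*z + 0.73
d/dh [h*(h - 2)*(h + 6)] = 3*h^2 + 8*h - 12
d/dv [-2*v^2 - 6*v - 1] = -4*v - 6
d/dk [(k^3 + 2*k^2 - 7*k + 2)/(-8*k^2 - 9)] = (-8*k^4 - 83*k^2 - 4*k + 63)/(64*k^4 + 144*k^2 + 81)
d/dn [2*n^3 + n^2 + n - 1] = 6*n^2 + 2*n + 1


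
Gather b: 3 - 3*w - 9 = -3*w - 6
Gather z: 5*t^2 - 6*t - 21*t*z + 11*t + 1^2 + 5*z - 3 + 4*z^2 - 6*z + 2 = 5*t^2 + 5*t + 4*z^2 + z*(-21*t - 1)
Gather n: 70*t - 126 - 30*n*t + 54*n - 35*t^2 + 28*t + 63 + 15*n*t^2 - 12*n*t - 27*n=n*(15*t^2 - 42*t + 27) - 35*t^2 + 98*t - 63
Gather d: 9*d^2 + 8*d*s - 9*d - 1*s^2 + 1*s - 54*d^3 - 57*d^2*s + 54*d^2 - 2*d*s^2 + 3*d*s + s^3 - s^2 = -54*d^3 + d^2*(63 - 57*s) + d*(-2*s^2 + 11*s - 9) + s^3 - 2*s^2 + s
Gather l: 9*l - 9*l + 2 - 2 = 0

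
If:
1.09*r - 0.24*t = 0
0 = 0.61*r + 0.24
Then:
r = -0.39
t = -1.79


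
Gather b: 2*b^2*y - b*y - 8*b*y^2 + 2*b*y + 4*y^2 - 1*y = 2*b^2*y + b*(-8*y^2 + y) + 4*y^2 - y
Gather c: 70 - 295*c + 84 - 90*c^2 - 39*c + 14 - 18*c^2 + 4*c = -108*c^2 - 330*c + 168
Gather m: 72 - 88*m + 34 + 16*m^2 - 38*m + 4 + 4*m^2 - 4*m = 20*m^2 - 130*m + 110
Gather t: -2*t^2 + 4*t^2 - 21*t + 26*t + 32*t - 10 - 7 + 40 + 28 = 2*t^2 + 37*t + 51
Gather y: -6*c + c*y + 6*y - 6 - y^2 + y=-6*c - y^2 + y*(c + 7) - 6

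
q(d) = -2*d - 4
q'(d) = -2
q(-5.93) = 7.86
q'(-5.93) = -2.00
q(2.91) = -9.82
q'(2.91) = -2.00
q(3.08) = -10.16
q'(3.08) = -2.00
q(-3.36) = 2.72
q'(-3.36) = -2.00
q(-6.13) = 8.26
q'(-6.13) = -2.00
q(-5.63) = 7.26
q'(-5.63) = -2.00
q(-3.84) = 3.68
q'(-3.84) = -2.00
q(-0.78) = -2.44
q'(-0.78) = -2.00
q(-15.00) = 26.00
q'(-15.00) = -2.00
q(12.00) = -28.00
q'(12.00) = -2.00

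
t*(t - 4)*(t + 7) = t^3 + 3*t^2 - 28*t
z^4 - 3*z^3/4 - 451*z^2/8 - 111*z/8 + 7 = (z - 8)*(z - 1/4)*(z + 1/2)*(z + 7)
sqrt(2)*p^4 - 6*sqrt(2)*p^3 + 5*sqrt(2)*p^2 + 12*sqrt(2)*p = p*(p - 4)*(p - 3)*(sqrt(2)*p + sqrt(2))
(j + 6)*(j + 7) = j^2 + 13*j + 42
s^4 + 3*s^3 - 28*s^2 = s^2*(s - 4)*(s + 7)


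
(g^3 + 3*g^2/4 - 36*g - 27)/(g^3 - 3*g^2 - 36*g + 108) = (g + 3/4)/(g - 3)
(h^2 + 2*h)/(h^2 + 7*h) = (h + 2)/(h + 7)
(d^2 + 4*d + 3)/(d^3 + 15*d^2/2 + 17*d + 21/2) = 2/(2*d + 7)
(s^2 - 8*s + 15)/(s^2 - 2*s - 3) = (s - 5)/(s + 1)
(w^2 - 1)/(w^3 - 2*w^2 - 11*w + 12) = (w + 1)/(w^2 - w - 12)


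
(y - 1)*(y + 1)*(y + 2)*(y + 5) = y^4 + 7*y^3 + 9*y^2 - 7*y - 10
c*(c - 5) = c^2 - 5*c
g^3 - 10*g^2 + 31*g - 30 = (g - 5)*(g - 3)*(g - 2)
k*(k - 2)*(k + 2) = k^3 - 4*k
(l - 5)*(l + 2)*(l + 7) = l^3 + 4*l^2 - 31*l - 70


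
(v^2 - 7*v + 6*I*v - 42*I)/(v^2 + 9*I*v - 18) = (v - 7)/(v + 3*I)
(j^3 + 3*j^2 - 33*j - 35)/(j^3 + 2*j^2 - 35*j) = (j + 1)/j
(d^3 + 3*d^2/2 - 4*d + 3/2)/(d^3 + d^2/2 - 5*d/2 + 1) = (d + 3)/(d + 2)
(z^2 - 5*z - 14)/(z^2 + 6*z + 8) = (z - 7)/(z + 4)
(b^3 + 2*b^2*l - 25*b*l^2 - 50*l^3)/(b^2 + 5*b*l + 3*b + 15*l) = (b^2 - 3*b*l - 10*l^2)/(b + 3)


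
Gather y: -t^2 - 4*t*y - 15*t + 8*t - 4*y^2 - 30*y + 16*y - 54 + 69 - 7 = -t^2 - 7*t - 4*y^2 + y*(-4*t - 14) + 8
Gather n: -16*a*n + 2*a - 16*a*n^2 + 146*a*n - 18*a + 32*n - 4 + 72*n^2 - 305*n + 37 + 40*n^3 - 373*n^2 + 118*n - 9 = -16*a + 40*n^3 + n^2*(-16*a - 301) + n*(130*a - 155) + 24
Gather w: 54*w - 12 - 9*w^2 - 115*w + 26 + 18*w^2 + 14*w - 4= 9*w^2 - 47*w + 10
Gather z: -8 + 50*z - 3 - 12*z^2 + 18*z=-12*z^2 + 68*z - 11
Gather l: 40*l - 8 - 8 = 40*l - 16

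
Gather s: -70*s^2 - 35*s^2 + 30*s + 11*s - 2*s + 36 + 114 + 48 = -105*s^2 + 39*s + 198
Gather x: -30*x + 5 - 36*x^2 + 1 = -36*x^2 - 30*x + 6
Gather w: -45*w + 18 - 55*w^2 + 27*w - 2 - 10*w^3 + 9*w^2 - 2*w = -10*w^3 - 46*w^2 - 20*w + 16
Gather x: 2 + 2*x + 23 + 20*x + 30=22*x + 55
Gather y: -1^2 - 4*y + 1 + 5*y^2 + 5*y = 5*y^2 + y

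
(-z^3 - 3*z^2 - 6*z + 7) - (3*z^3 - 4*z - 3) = -4*z^3 - 3*z^2 - 2*z + 10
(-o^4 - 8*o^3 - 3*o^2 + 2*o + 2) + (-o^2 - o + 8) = -o^4 - 8*o^3 - 4*o^2 + o + 10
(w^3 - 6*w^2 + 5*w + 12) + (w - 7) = w^3 - 6*w^2 + 6*w + 5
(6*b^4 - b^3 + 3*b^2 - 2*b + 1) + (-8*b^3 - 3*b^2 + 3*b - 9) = 6*b^4 - 9*b^3 + b - 8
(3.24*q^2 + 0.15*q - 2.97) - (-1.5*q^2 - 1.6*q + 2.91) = 4.74*q^2 + 1.75*q - 5.88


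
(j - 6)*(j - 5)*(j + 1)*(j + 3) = j^4 - 7*j^3 - 11*j^2 + 87*j + 90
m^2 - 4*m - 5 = (m - 5)*(m + 1)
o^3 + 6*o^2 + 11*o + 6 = (o + 1)*(o + 2)*(o + 3)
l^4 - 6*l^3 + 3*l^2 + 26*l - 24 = (l - 4)*(l - 3)*(l - 1)*(l + 2)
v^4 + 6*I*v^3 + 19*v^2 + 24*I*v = v*(v - 3*I)*(v + I)*(v + 8*I)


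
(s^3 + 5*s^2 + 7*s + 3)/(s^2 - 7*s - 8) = (s^2 + 4*s + 3)/(s - 8)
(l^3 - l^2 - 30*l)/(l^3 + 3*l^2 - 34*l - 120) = l/(l + 4)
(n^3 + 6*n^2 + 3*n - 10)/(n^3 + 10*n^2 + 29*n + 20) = (n^2 + n - 2)/(n^2 + 5*n + 4)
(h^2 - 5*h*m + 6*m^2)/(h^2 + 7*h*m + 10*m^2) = (h^2 - 5*h*m + 6*m^2)/(h^2 + 7*h*m + 10*m^2)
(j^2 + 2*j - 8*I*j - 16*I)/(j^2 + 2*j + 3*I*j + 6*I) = (j - 8*I)/(j + 3*I)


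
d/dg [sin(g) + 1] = cos(g)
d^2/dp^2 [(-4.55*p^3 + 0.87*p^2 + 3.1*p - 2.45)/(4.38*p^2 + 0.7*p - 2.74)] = (-1.13686837721616e-13*p^5 - 0.0614800000000173*p^3 - 167.003016*p^2 - 26.80536*p - 36.252056)/(84.027672*p^6 + 40.28724*p^5 - 151.257168*p^4 - 50.06204*p^3 + 94.622064*p^2 + 15.76596*p - 20.570824)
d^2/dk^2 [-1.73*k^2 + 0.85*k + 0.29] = -3.46000000000000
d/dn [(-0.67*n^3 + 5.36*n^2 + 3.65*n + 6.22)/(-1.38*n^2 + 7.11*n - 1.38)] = (0.9246*n^4 - 9.5274*n^3 + 45.9204*n^2 + 2.3736*n - 49.2612)/(1.9044*n^4 - 19.6236*n^3 + 54.3609*n^2 - 19.6236*n + 1.9044)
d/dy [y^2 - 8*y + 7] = 2*y - 8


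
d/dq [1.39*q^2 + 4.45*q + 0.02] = 2.78*q + 4.45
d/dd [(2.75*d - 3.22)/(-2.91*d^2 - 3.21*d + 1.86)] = (8.0025*d^2 - 18.7404*d - 5.2212)/(8.4681*d^4 + 18.6822*d^3 - 0.521100000000001*d^2 - 11.9412*d + 3.4596)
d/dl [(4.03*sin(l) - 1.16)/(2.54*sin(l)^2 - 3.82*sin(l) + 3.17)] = (-10.2362*sin(l)^2 + 5.8928*sin(l) + 8.3439)*cos(l)/(6.4516*sin(l)^4 - 19.4056*sin(l)^3 + 30.696*sin(l)^2 - 24.2188*sin(l) + 10.0489)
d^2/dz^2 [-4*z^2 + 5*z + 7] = -8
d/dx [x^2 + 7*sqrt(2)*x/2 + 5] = 2*x + 7*sqrt(2)/2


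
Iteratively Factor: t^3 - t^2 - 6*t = (t - 3)*(t^2 + 2*t) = t*(t - 3)*(t + 2)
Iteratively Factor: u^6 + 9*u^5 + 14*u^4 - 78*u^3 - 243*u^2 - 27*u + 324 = (u + 3)*(u^5 + 6*u^4 - 4*u^3 - 66*u^2 - 45*u + 108) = (u + 3)^2*(u^4 + 3*u^3 - 13*u^2 - 27*u + 36) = (u + 3)^3*(u^3 - 13*u + 12) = (u + 3)^3*(u + 4)*(u^2 - 4*u + 3) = (u - 1)*(u + 3)^3*(u + 4)*(u - 3)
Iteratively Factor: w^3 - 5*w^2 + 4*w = (w)*(w^2 - 5*w + 4) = w*(w - 1)*(w - 4)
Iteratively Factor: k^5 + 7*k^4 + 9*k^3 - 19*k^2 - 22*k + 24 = (k - 1)*(k^4 + 8*k^3 + 17*k^2 - 2*k - 24) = (k - 1)*(k + 2)*(k^3 + 6*k^2 + 5*k - 12) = (k - 1)*(k + 2)*(k + 4)*(k^2 + 2*k - 3) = (k - 1)*(k + 2)*(k + 3)*(k + 4)*(k - 1)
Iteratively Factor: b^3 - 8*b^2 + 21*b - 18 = (b - 3)*(b^2 - 5*b + 6) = (b - 3)*(b - 2)*(b - 3)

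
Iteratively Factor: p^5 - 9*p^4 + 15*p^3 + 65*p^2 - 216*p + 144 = (p - 4)*(p^4 - 5*p^3 - 5*p^2 + 45*p - 36) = (p - 4)^2*(p^3 - p^2 - 9*p + 9) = (p - 4)^2*(p + 3)*(p^2 - 4*p + 3) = (p - 4)^2*(p - 3)*(p + 3)*(p - 1)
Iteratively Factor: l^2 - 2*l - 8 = (l + 2)*(l - 4)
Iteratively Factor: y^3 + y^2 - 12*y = (y)*(y^2 + y - 12) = y*(y - 3)*(y + 4)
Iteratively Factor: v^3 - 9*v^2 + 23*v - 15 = (v - 5)*(v^2 - 4*v + 3) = (v - 5)*(v - 1)*(v - 3)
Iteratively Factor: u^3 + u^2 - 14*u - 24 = (u - 4)*(u^2 + 5*u + 6) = (u - 4)*(u + 2)*(u + 3)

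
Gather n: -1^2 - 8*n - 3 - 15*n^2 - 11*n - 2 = -15*n^2 - 19*n - 6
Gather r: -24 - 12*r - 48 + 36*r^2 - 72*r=36*r^2 - 84*r - 72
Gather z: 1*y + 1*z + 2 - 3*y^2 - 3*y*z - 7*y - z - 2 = -3*y^2 - 3*y*z - 6*y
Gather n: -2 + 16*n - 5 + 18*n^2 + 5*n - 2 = 18*n^2 + 21*n - 9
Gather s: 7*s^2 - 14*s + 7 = 7*s^2 - 14*s + 7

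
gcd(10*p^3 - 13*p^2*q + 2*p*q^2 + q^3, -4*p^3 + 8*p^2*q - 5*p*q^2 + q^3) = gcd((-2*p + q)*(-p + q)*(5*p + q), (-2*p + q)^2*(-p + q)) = 2*p^2 - 3*p*q + q^2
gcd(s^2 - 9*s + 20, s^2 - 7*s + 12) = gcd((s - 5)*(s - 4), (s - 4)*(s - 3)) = s - 4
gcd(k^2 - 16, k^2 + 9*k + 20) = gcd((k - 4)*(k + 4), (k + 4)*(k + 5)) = k + 4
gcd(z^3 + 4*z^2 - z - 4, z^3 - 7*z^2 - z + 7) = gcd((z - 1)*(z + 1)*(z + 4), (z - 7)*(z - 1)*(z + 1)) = z^2 - 1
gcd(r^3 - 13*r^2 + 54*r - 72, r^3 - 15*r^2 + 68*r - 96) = r^2 - 7*r + 12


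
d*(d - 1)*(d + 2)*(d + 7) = d^4 + 8*d^3 + 5*d^2 - 14*d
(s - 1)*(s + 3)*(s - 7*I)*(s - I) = s^4 + 2*s^3 - 8*I*s^3 - 10*s^2 - 16*I*s^2 - 14*s + 24*I*s + 21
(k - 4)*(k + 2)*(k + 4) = k^3 + 2*k^2 - 16*k - 32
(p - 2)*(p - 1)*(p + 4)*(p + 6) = p^4 + 7*p^3 - 4*p^2 - 52*p + 48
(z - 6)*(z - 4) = z^2 - 10*z + 24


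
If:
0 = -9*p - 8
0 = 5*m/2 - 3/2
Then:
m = 3/5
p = -8/9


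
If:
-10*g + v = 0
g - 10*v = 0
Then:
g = 0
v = 0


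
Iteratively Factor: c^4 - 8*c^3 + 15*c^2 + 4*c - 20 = (c + 1)*(c^3 - 9*c^2 + 24*c - 20) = (c - 2)*(c + 1)*(c^2 - 7*c + 10) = (c - 2)^2*(c + 1)*(c - 5)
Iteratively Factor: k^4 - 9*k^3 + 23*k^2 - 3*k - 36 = (k - 3)*(k^3 - 6*k^2 + 5*k + 12) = (k - 4)*(k - 3)*(k^2 - 2*k - 3) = (k - 4)*(k - 3)^2*(k + 1)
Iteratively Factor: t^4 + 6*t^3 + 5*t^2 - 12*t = (t + 4)*(t^3 + 2*t^2 - 3*t) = (t - 1)*(t + 4)*(t^2 + 3*t) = (t - 1)*(t + 3)*(t + 4)*(t)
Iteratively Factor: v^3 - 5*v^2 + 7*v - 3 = (v - 1)*(v^2 - 4*v + 3) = (v - 1)^2*(v - 3)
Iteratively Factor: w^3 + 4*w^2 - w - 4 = (w + 1)*(w^2 + 3*w - 4) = (w + 1)*(w + 4)*(w - 1)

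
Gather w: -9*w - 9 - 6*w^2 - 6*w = -6*w^2 - 15*w - 9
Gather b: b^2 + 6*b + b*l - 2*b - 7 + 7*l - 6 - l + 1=b^2 + b*(l + 4) + 6*l - 12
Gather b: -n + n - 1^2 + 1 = 0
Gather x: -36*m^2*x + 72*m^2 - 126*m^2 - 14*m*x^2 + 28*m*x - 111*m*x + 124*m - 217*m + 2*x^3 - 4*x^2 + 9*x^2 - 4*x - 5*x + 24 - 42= -54*m^2 - 93*m + 2*x^3 + x^2*(5 - 14*m) + x*(-36*m^2 - 83*m - 9) - 18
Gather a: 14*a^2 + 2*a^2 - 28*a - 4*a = 16*a^2 - 32*a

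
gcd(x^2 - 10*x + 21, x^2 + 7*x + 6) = 1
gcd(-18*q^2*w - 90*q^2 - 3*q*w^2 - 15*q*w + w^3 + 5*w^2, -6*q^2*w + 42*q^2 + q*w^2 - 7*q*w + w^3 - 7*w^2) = 3*q + w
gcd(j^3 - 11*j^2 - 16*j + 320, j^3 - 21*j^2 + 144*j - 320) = j^2 - 16*j + 64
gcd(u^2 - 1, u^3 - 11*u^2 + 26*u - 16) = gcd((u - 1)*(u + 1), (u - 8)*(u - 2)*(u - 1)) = u - 1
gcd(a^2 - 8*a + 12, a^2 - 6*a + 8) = a - 2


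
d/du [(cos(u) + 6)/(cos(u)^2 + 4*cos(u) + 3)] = (cos(u)^2 + 12*cos(u) + 21)*sin(u)/(cos(u)^2 + 4*cos(u) + 3)^2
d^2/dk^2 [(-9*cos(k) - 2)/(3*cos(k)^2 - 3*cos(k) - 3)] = (-81*sin(k)^4*cos(k) - 17*sin(k)^4 + 23*sin(k)^2 + 17*cos(k) - 51*cos(3*k)/2 + 9*cos(5*k)/2 - 16)/(3*(sin(k)^2 + cos(k))^3)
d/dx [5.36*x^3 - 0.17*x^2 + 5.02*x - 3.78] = 16.08*x^2 - 0.34*x + 5.02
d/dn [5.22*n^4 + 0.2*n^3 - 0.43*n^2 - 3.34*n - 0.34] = 20.88*n^3 + 0.6*n^2 - 0.86*n - 3.34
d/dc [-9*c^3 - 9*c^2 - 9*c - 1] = -27*c^2 - 18*c - 9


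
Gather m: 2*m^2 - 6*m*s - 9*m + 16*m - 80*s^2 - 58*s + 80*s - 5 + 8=2*m^2 + m*(7 - 6*s) - 80*s^2 + 22*s + 3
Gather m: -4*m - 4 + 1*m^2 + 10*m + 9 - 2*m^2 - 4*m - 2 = -m^2 + 2*m + 3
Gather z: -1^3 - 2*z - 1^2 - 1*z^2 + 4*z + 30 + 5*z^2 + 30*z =4*z^2 + 32*z + 28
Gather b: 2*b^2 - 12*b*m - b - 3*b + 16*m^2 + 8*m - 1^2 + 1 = 2*b^2 + b*(-12*m - 4) + 16*m^2 + 8*m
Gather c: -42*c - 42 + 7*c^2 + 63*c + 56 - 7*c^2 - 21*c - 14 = 0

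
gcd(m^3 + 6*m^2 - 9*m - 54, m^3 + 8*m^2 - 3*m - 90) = m^2 + 3*m - 18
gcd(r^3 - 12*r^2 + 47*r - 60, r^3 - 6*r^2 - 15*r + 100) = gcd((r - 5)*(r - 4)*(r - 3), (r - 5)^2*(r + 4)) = r - 5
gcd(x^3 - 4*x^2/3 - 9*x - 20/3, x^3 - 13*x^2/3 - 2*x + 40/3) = x^2 - 7*x/3 - 20/3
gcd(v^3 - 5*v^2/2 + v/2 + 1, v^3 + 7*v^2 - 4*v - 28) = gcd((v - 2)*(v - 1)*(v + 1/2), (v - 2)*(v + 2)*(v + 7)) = v - 2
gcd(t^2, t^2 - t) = t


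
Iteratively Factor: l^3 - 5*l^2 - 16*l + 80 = (l + 4)*(l^2 - 9*l + 20) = (l - 5)*(l + 4)*(l - 4)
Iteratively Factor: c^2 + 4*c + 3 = (c + 1)*(c + 3)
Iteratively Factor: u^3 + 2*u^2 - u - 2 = (u + 1)*(u^2 + u - 2) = (u - 1)*(u + 1)*(u + 2)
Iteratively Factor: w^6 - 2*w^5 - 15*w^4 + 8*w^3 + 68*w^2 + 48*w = (w + 1)*(w^5 - 3*w^4 - 12*w^3 + 20*w^2 + 48*w) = (w + 1)*(w + 2)*(w^4 - 5*w^3 - 2*w^2 + 24*w) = (w - 3)*(w + 1)*(w + 2)*(w^3 - 2*w^2 - 8*w) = (w - 4)*(w - 3)*(w + 1)*(w + 2)*(w^2 + 2*w) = (w - 4)*(w - 3)*(w + 1)*(w + 2)^2*(w)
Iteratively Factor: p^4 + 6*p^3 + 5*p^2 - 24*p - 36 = (p - 2)*(p^3 + 8*p^2 + 21*p + 18) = (p - 2)*(p + 2)*(p^2 + 6*p + 9) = (p - 2)*(p + 2)*(p + 3)*(p + 3)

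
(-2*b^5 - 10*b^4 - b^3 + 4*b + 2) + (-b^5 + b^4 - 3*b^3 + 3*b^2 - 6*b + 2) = -3*b^5 - 9*b^4 - 4*b^3 + 3*b^2 - 2*b + 4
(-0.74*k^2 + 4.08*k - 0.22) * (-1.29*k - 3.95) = 0.9546*k^3 - 2.3402*k^2 - 15.8322*k + 0.869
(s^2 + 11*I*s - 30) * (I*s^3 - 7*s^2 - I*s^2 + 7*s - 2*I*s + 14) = I*s^5 - 18*s^4 - I*s^4 + 18*s^3 - 109*I*s^3 + 246*s^2 + 107*I*s^2 - 210*s + 214*I*s - 420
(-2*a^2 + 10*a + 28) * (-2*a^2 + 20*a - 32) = 4*a^4 - 60*a^3 + 208*a^2 + 240*a - 896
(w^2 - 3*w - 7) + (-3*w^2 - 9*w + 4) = -2*w^2 - 12*w - 3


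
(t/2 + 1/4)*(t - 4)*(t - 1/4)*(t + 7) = t^4/2 + 13*t^3/8 - 219*t^2/16 - 59*t/16 + 7/4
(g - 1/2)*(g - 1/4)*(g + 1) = g^3 + g^2/4 - 5*g/8 + 1/8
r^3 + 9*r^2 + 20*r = r*(r + 4)*(r + 5)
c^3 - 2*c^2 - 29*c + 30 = (c - 6)*(c - 1)*(c + 5)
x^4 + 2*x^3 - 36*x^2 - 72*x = x*(x - 6)*(x + 2)*(x + 6)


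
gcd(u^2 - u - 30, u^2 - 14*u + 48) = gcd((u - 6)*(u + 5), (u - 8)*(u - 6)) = u - 6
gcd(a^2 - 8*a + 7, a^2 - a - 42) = a - 7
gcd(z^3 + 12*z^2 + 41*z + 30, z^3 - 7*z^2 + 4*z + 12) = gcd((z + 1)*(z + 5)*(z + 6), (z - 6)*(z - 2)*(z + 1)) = z + 1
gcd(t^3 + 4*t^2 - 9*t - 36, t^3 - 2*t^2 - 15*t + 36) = t^2 + t - 12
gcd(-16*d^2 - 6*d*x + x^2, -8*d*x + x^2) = -8*d + x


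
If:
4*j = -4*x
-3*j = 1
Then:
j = -1/3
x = 1/3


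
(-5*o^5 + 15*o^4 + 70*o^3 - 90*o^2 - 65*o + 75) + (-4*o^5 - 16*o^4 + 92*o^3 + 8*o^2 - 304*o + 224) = -9*o^5 - o^4 + 162*o^3 - 82*o^2 - 369*o + 299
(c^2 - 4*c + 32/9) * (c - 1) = c^3 - 5*c^2 + 68*c/9 - 32/9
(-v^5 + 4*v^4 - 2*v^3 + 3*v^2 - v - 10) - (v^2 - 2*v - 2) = -v^5 + 4*v^4 - 2*v^3 + 2*v^2 + v - 8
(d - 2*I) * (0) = 0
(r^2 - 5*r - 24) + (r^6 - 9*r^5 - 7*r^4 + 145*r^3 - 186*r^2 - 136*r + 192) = r^6 - 9*r^5 - 7*r^4 + 145*r^3 - 185*r^2 - 141*r + 168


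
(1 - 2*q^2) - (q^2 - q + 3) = -3*q^2 + q - 2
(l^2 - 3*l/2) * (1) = l^2 - 3*l/2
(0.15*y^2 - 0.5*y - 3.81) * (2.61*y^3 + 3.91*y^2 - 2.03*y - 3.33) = 0.3915*y^5 - 0.7185*y^4 - 12.2036*y^3 - 14.3816*y^2 + 9.3993*y + 12.6873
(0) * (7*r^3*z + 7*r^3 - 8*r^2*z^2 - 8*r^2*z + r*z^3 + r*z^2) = 0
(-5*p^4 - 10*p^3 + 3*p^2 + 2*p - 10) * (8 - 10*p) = 50*p^5 + 60*p^4 - 110*p^3 + 4*p^2 + 116*p - 80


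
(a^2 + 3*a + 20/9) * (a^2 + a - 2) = a^4 + 4*a^3 + 29*a^2/9 - 34*a/9 - 40/9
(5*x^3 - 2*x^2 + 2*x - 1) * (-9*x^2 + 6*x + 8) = -45*x^5 + 48*x^4 + 10*x^3 + 5*x^2 + 10*x - 8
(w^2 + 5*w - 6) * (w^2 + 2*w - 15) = w^4 + 7*w^3 - 11*w^2 - 87*w + 90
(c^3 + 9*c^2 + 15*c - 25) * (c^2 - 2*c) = c^5 + 7*c^4 - 3*c^3 - 55*c^2 + 50*c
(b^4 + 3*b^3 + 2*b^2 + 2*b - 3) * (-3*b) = -3*b^5 - 9*b^4 - 6*b^3 - 6*b^2 + 9*b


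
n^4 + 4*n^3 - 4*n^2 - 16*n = n*(n - 2)*(n + 2)*(n + 4)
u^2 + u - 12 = (u - 3)*(u + 4)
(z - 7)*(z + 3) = z^2 - 4*z - 21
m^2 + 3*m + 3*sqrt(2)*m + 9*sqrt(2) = (m + 3)*(m + 3*sqrt(2))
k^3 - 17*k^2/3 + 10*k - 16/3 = (k - 8/3)*(k - 2)*(k - 1)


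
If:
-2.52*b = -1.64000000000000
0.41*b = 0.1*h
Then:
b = 0.65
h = 2.67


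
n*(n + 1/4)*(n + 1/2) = n^3 + 3*n^2/4 + n/8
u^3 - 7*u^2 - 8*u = u*(u - 8)*(u + 1)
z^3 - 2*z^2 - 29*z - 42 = (z - 7)*(z + 2)*(z + 3)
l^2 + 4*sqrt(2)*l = l*(l + 4*sqrt(2))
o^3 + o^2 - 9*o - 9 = (o - 3)*(o + 1)*(o + 3)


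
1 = 1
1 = 1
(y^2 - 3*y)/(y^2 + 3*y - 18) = y/(y + 6)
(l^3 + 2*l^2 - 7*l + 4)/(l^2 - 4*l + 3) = (l^2 + 3*l - 4)/(l - 3)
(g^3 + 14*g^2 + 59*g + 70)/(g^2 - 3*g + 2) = (g^3 + 14*g^2 + 59*g + 70)/(g^2 - 3*g + 2)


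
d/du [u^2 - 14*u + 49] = 2*u - 14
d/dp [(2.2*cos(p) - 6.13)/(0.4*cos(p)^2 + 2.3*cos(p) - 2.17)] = (0.88*cos(p)^2 - 4.904*cos(p) - 9.325)*sin(p)/(0.16*cos(p)^4 + 1.84*cos(p)^3 + 3.554*cos(p)^2 - 9.982*cos(p) + 4.7089)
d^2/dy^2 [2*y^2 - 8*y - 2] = 4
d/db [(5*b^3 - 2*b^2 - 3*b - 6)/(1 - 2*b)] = (-20*b^3 + 19*b^2 - 4*b - 15)/(4*b^2 - 4*b + 1)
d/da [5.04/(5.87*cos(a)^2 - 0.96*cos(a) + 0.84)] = (59.1696*cos(a) - 4.8384)*sin(a)/(5.87*cos(a)^2 - 0.96*cos(a) + 0.84)^2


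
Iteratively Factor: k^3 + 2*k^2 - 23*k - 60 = (k - 5)*(k^2 + 7*k + 12) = (k - 5)*(k + 4)*(k + 3)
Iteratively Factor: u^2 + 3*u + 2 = (u + 2)*(u + 1)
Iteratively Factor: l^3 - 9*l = (l + 3)*(l^2 - 3*l) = l*(l + 3)*(l - 3)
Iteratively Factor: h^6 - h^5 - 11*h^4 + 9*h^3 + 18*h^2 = (h)*(h^5 - h^4 - 11*h^3 + 9*h^2 + 18*h) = h*(h - 3)*(h^4 + 2*h^3 - 5*h^2 - 6*h) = h*(h - 3)*(h + 3)*(h^3 - h^2 - 2*h) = h*(h - 3)*(h - 2)*(h + 3)*(h^2 + h) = h^2*(h - 3)*(h - 2)*(h + 3)*(h + 1)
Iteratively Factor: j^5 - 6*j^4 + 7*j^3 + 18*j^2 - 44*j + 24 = (j - 1)*(j^4 - 5*j^3 + 2*j^2 + 20*j - 24) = (j - 2)*(j - 1)*(j^3 - 3*j^2 - 4*j + 12) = (j - 2)*(j - 1)*(j + 2)*(j^2 - 5*j + 6) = (j - 3)*(j - 2)*(j - 1)*(j + 2)*(j - 2)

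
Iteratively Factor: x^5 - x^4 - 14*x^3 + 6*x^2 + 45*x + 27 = (x + 1)*(x^4 - 2*x^3 - 12*x^2 + 18*x + 27) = (x + 1)^2*(x^3 - 3*x^2 - 9*x + 27) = (x - 3)*(x + 1)^2*(x^2 - 9) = (x - 3)*(x + 1)^2*(x + 3)*(x - 3)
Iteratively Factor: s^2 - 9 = (s + 3)*(s - 3)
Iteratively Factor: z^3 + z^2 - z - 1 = (z + 1)*(z^2 - 1) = (z + 1)^2*(z - 1)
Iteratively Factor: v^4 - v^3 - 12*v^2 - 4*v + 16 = (v - 4)*(v^3 + 3*v^2 - 4) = (v - 4)*(v - 1)*(v^2 + 4*v + 4) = (v - 4)*(v - 1)*(v + 2)*(v + 2)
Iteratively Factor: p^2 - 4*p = (p)*(p - 4)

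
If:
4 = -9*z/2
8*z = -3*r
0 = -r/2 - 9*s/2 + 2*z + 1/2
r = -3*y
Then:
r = 64/27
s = -133/243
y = -64/81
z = -8/9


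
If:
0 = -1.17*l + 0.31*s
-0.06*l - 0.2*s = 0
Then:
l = 0.00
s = 0.00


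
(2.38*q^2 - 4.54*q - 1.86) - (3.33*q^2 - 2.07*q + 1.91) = -0.95*q^2 - 2.47*q - 3.77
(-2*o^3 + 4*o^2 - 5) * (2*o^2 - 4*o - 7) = -4*o^5 + 16*o^4 - 2*o^3 - 38*o^2 + 20*o + 35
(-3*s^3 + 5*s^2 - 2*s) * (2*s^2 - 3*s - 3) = -6*s^5 + 19*s^4 - 10*s^3 - 9*s^2 + 6*s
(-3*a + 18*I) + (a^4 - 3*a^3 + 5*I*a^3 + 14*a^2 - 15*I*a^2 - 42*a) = a^4 - 3*a^3 + 5*I*a^3 + 14*a^2 - 15*I*a^2 - 45*a + 18*I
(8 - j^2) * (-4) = 4*j^2 - 32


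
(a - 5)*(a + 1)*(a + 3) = a^3 - a^2 - 17*a - 15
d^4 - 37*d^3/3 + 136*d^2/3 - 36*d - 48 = (d - 6)*(d - 4)*(d - 3)*(d + 2/3)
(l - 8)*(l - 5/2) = l^2 - 21*l/2 + 20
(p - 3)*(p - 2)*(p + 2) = p^3 - 3*p^2 - 4*p + 12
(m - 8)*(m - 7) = m^2 - 15*m + 56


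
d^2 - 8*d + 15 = (d - 5)*(d - 3)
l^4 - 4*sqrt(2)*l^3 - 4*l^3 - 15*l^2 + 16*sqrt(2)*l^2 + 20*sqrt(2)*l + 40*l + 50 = (l - 5)*(l + 1)*(l - 5*sqrt(2))*(l + sqrt(2))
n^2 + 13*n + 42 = (n + 6)*(n + 7)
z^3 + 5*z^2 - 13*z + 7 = (z - 1)^2*(z + 7)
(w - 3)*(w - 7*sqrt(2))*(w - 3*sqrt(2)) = w^3 - 10*sqrt(2)*w^2 - 3*w^2 + 42*w + 30*sqrt(2)*w - 126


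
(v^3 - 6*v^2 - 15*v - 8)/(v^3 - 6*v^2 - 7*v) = (v^2 - 7*v - 8)/(v*(v - 7))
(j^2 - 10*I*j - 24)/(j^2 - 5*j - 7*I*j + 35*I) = (j^2 - 10*I*j - 24)/(j^2 - 5*j - 7*I*j + 35*I)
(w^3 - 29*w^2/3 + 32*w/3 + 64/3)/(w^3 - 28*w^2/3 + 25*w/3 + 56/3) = (3*w - 8)/(3*w - 7)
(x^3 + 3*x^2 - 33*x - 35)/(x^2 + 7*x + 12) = (x^3 + 3*x^2 - 33*x - 35)/(x^2 + 7*x + 12)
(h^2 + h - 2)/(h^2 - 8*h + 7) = (h + 2)/(h - 7)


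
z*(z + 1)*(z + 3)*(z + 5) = z^4 + 9*z^3 + 23*z^2 + 15*z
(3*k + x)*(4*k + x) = 12*k^2 + 7*k*x + x^2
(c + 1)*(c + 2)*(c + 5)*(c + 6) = c^4 + 14*c^3 + 65*c^2 + 112*c + 60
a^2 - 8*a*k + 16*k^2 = (a - 4*k)^2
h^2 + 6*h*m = h*(h + 6*m)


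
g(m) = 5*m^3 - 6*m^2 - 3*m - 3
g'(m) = 15*m^2 - 12*m - 3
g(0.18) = -3.71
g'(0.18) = -4.67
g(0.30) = -4.30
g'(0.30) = -5.25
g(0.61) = -5.93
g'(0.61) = -4.74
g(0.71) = -6.37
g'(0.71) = -3.96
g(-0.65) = -4.96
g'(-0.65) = 11.14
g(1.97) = 6.03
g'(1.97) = 31.57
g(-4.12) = -442.16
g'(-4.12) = 301.06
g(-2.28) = -86.61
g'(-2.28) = 102.34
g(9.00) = 3129.00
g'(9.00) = 1104.00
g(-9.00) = -4107.00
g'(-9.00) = 1320.00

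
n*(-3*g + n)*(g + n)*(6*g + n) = -18*g^3*n - 15*g^2*n^2 + 4*g*n^3 + n^4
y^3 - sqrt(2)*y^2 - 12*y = y*(y - 3*sqrt(2))*(y + 2*sqrt(2))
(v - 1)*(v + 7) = v^2 + 6*v - 7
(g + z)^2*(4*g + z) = 4*g^3 + 9*g^2*z + 6*g*z^2 + z^3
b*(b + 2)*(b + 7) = b^3 + 9*b^2 + 14*b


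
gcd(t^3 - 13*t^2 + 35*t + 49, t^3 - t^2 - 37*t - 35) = t^2 - 6*t - 7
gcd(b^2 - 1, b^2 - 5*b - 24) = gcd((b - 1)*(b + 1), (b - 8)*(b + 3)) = 1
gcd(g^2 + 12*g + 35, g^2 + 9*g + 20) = g + 5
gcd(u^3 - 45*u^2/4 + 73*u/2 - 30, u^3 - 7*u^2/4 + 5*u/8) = u - 5/4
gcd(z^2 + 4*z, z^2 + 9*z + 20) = z + 4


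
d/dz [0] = 0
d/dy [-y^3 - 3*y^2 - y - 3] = -3*y^2 - 6*y - 1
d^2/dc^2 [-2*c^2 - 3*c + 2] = -4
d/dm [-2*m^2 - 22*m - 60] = -4*m - 22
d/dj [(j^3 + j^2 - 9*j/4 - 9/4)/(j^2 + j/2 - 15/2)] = (4*j^4 + 4*j^3 - 79*j^2 - 42*j + 72)/(4*j^4 + 4*j^3 - 59*j^2 - 30*j + 225)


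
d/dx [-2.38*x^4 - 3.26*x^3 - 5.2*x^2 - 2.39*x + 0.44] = -9.52*x^3 - 9.78*x^2 - 10.4*x - 2.39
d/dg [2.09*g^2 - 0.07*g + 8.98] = 4.18*g - 0.07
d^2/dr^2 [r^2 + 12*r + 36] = 2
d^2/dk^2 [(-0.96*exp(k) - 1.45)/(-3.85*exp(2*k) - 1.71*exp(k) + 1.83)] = (14.2296*exp(4*k) + 79.65034*exp(3*k) + 69.220305*exp(2*k) + 48.107973*exp(k) + 7.752429)*exp(k)/(57.066625*exp(6*k) + 76.039425*exp(5*k) - 47.60217*exp(4*k) - 67.286619*exp(3*k) + 22.626486*exp(2*k) + 17.179857*exp(k) - 6.128487)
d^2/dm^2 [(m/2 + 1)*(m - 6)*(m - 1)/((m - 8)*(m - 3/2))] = 14*(13*m^3 - 72*m^2 + 216*m - 396)/(8*m^6 - 228*m^5 + 2454*m^4 - 12331*m^3 + 29448*m^2 - 32832*m + 13824)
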